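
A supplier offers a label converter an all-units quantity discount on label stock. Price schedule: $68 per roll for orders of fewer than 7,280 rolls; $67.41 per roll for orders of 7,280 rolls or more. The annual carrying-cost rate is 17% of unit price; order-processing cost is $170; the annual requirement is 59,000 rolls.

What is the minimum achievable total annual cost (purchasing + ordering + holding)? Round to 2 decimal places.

H₁ = 17%×$68 = $11.5600;  H₂ = 17%×$67.41 = $11.4597
EOQ₁ = √(2×59,000×170/11.5600) = 1,317.31  (< 7,280, feasible at tier 1)
EOQ₂ = √(2×59,000×170/11.4597) = 1,323.06  (< 7,280 → use Q = 7,280 at tier-2 price)
TC(tier 1 (EOQ₁), Q≈1,317.3) = $4,027,228.05
TC(tier 2, Q≈7,280.0) = $4,020,281.06
Minimum at tier 2: $4,020,281.06

$4,020,281.06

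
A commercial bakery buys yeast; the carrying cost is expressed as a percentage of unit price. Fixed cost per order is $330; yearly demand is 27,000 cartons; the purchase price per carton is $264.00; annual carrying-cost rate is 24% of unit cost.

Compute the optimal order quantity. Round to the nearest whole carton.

Holding cost per carton per year: H = 24% × $264 = $63.3600
2DS/H = 2·27,000·330/63.36 = 281,250.00
EOQ = √281,250.00 ≈ 530.33

530 cartons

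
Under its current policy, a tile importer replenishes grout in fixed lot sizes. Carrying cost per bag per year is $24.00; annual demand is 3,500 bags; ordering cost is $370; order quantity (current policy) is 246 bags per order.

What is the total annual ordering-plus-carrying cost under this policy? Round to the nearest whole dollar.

$8,216

Annual ordering cost = (D/Q)·S = (3,500/246) × 370 = $5,264.23
Annual holding cost  = (Q/2)·H = (246/2) × 24 = $2,952.00
Total = $5,264.23 + $2,952.00 = $8,216.23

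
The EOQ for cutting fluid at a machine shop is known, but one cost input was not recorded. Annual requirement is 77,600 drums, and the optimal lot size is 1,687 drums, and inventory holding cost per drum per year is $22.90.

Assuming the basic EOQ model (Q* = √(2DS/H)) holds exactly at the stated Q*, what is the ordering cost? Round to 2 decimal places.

$419.93

EOQ relation: Q² = 2DS/H, so rearrange for the unknown.
S = Q²H / (2D) = 1,687² × 22.9 / (2 × 77,600) = 419.9271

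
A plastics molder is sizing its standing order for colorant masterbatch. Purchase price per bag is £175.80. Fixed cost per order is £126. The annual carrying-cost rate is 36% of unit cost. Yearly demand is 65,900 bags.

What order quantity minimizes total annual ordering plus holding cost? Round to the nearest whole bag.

Holding cost per bag per year: H = 36% × £175.8 = £63.2880
2DS/H = 2·65,900·126/63.288 = 262,400.46
EOQ = √262,400.46 ≈ 512.25

512 bags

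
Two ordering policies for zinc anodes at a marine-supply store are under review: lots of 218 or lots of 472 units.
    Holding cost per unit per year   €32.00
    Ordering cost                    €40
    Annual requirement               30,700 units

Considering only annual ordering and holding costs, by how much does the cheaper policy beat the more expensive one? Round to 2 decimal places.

€1,032.67

For each Q, cost = (D/Q)·S + (Q/2)·H.
TC(218) = (30,700/218)×40 + (218/2)×32 = €9,121.03
TC(472) = (30,700/472)×40 + (472/2)×32 = €10,153.69
|ΔTC| = |€9,121.03 − €10,153.69| = €1,032.67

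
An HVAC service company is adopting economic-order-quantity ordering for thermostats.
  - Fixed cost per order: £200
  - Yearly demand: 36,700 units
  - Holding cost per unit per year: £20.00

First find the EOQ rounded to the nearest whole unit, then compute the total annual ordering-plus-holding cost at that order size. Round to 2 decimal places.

£17,134.76

Q* = √(2·D·S / H) = √(2·36,700·200 / 20) = √734,000.0 ≈ 856.74 → Q = 857 units
Orders/yr = 36,700/857 = 42.824; ordering cost = 42.824 × £200 = £8,564.76
Average inventory = 857/2 = 428.5; holding cost = 428.5 × £20 = £8,570.00
Total = £8,564.76 + £8,570.00 = £17,134.76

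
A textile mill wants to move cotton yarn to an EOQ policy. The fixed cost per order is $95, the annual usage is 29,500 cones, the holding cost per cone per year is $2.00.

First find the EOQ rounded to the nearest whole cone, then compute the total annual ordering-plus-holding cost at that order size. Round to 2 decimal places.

Optimal lot size Q* = (2 × 29,500 × $95 / $2)^½ ≈ 1,674.07 → Q = 1,674 cones
Ordering: D/Q × S = 29,500/1,674 × $95 = $1,674.13
Holding:  Q/2 × H = 1,674/2 × $2 = $1,674.00
Total = $1,674.13 + $1,674.00 = $3,348.13

$3,348.13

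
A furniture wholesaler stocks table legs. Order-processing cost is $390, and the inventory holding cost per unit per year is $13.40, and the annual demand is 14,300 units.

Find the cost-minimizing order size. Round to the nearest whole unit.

Optimal lot size Q* = (2 × 14,300 × $390 / $13.4)^½ ≈ 912.35

912 units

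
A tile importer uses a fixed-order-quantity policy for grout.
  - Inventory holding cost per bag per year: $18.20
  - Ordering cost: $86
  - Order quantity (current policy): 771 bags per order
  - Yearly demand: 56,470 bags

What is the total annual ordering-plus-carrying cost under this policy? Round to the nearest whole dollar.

Annual ordering cost = (D/Q)·S = (56,470/771) × 86 = $6,298.86
Annual holding cost  = (Q/2)·H = (771/2) × 18.2 = $7,016.10
Total = $6,298.86 + $7,016.10 = $13,314.96

$13,315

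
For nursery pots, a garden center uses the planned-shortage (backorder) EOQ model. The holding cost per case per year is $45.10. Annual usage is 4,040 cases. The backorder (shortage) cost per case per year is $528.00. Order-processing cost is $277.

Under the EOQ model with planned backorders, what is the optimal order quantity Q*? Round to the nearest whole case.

Basic EOQ = √(2·4,040·277/45.1) = 222.770
Backorder adjustment √((H+b)/b) = √((45.1+528)/528) = 1.0418
Q* = 222.770 × 1.0418 ≈ 232.09

232 cases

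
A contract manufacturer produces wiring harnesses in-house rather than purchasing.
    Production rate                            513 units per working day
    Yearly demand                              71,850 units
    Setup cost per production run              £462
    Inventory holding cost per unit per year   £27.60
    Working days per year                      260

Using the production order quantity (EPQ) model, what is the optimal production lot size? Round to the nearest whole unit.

d = 71,850/260 = 276.3462 units/day;  effective holding cost H(1 − d/p) = 27.6·(1 − 276.3462/513) = 12.73225
Q* = √(2DS / H_eff) = √(2·71,850·462 / 12.73225) ≈ 2,283.48

2,283 units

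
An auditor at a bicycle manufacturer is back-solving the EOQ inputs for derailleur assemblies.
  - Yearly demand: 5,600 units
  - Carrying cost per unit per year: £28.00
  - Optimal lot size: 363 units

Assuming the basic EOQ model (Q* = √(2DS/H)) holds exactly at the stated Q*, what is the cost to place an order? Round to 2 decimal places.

£329.42

EOQ relation: Q² = 2DS/H, so rearrange for the unknown.
S = Q²H / (2D) = 363² × 28 / (2 × 5,600) = 329.4225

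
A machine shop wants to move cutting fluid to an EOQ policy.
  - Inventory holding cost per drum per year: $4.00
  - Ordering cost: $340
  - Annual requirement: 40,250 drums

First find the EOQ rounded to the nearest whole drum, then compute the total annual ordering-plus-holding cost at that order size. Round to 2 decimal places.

$10,463.27

2DS/H = 2·40,250·340/4 = 6,842,500.00
EOQ = √6,842,500.00 ≈ 2,615.82 → Q = 2,616 drums
Ordering: D/Q × S = 40,250/2,616 × $340 = $5,231.27
Holding:  Q/2 × H = 2,616/2 × $4 = $5,232.00
Total = $5,231.27 + $5,232.00 = $10,463.27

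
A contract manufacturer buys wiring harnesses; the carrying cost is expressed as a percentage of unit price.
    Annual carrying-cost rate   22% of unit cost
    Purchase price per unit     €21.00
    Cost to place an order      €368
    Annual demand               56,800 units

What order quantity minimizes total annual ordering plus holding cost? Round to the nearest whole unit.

3,008 units

Holding cost per unit per year: H = 22% × €21 = €4.6200
Optimal lot size Q* = (2 × 56,800 × €368 / €4.62)^½ ≈ 3,008.10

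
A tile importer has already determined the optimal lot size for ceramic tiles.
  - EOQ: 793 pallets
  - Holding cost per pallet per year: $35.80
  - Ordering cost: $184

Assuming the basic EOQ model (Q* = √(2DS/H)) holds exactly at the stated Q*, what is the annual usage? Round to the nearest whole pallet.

Since Q* = (2DS/H)^½, squaring gives Q*²·H = 2DS.
D = Q²H / (2S) = 793² × 35.8 / (2 × 184) = 61,176.07

61,176 pallets per year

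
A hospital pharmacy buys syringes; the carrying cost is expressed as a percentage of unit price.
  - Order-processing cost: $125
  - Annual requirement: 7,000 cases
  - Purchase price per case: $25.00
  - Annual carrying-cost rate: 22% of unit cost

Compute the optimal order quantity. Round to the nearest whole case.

564 cases

Carrying cost H = $25 × 22% = $5.5000/case/yr
Optimal lot size Q* = (2 × 7,000 × $125 / $5.5)^½ ≈ 564.08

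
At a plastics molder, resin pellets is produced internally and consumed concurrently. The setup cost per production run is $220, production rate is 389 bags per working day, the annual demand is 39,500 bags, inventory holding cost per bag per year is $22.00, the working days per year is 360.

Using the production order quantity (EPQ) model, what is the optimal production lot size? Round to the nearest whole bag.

1,049 bags

Daily demand d = 39,500/360 = 109.722; p = 389; 1 − d/p = 0.71794
EPQ = √(2DS / (H(1 − d/p)))
    = √(2 × 39,500 × 220 / (22 × 0.71794)) ≈ 1,048.99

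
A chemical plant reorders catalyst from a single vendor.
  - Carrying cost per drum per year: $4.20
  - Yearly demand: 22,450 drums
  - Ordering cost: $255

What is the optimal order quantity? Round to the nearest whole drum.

1,651 drums

Q* = √(2·D·S / H) = √(2·22,450·255 / 4.2) = √2,726,071.4 ≈ 1,651.08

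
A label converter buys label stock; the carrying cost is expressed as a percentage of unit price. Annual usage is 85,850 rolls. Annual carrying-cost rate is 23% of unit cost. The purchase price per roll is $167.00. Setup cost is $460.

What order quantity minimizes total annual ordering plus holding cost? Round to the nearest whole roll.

Holding cost per roll per year: H = 23% × $167 = $38.4100
Optimal lot size Q* = (2 × 85,850 × $460 / $38.41)^½ ≈ 1,433.98

1,434 rolls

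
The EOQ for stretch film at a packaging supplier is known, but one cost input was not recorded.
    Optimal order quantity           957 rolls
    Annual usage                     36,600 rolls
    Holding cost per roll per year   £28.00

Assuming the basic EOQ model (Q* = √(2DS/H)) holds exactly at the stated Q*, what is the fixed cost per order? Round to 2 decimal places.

£350.32

From Q* = √(2DS/H) ⇒ Q*² = 2DS/H.
S = Q²H / (2D) = 957² × 28 / (2 × 36,600) = 350.3248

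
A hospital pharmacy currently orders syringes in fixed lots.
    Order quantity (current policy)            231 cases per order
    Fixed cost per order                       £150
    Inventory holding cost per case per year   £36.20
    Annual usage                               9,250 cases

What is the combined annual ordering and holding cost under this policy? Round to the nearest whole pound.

£10,188

Ordering: D/Q × S = 9,250/231 × £150 = £6,006.49
Holding:  Q/2 × H = 231/2 × £36.2 = £4,181.10
Total = £6,006.49 + £4,181.10 = £10,187.59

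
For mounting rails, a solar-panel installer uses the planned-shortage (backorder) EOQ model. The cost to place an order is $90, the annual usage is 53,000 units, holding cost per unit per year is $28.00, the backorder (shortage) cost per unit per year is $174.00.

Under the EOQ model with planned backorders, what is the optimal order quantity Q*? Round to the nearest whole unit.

629 units

Q* = √(2DS/H) · √((H + b)/b)
   = √(2 × 53,000 × 90 / 28) · √((28 + 174) / 174)
   = 583.707 × 1.0775 ≈ 628.92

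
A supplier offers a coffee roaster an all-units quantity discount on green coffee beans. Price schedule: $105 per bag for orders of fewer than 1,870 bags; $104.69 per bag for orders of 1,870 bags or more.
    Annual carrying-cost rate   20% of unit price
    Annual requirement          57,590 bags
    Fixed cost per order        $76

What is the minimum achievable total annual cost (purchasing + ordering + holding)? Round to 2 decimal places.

$6,051,014.69

H₁ = 20%×$105 = $21.0000;  H₂ = 20%×$104.69 = $20.9380
EOQ₁ = √(2×57,590×76/21.0000) = 645.63  (< 1,870, feasible at tier 1)
EOQ₂ = √(2×57,590×76/20.9380) = 646.59  (< 1,870 → use Q = 1,870 at tier-2 price)
TC(tier 1 (EOQ₁), Q≈645.6) = $6,060,508.29
TC(tier 2, Q≈1,870.0) = $6,051,014.69
Minimum at tier 2: $6,051,014.69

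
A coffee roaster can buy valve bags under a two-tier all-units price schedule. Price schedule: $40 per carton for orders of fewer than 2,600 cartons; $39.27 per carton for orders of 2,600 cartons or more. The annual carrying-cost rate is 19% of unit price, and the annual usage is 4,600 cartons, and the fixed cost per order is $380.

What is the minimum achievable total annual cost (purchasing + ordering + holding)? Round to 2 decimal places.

$189,154.57

H₁ = 19%×$40 = $7.6000;  H₂ = 19%×$39.27 = $7.4613
EOQ₁ = √(2×4,600×380/7.6000) = 678.23  (< 2,600, feasible at tier 1)
EOQ₂ = √(2×4,600×380/7.4613) = 684.51  (< 2,600 → use Q = 2,600 at tier-2 price)
TC(tier 1 (EOQ₁), Q≈678.2) = $189,154.57
TC(tier 2, Q≈2,600.0) = $191,014.00
Minimum at tier 1 (EOQ₁): $189,154.57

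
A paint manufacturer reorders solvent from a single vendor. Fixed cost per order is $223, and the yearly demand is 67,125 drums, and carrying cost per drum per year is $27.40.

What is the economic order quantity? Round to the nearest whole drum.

1,045 drums

EOQ = √(2DS/H) = √(2 × 67,125 × 223 / 27.4)
    = √(1,092,618.61) ≈ 1,045.28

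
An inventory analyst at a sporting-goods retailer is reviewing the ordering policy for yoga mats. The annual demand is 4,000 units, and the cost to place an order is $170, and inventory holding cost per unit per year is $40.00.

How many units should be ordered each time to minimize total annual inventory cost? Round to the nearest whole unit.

EOQ = √(2DS/H) = √(2 × 4,000 × 170 / 40)
    = √(34,000.00) ≈ 184.39

184 units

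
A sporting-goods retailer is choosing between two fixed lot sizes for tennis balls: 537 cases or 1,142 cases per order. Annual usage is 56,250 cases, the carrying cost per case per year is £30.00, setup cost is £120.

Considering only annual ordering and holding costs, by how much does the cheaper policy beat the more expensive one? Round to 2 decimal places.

Annual cost at Q: ordering D·S/Q plus holding Q·H/2.
TC(537) = (56,250/537)×120 + (537/2)×30 = £20,624.83
TC(1,142) = (56,250/1,142)×120 + (1,142/2)×30 = £23,040.68
Lots of 537 are cheaper by £2,415.85.

£2,415.85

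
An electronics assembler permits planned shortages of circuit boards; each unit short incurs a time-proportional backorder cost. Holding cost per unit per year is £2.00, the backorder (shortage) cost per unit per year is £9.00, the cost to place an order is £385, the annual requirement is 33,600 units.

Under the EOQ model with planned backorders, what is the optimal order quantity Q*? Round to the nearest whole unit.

3,976 units

Q* = √(2DS/H) · √((H + b)/b)
   = √(2 × 33,600 × 385 / 2) · √((2 + 9) / 9)
   = 3,596.665 × 1.1055 ≈ 3,976.26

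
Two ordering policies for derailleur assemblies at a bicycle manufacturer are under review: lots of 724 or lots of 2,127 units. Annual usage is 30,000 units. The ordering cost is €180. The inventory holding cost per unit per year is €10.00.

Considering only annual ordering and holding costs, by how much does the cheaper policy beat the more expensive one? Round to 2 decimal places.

€2,095.22

TC(Q) = (D/Q)S + (Q/2)H
TC(724) = (30,000/724)×180 + (724/2)×10 = €11,078.56
TC(2,127) = (30,000/2,127)×180 + (2,127/2)×10 = €13,173.79
|ΔTC| = |€11,078.56 − €13,173.79| = €2,095.22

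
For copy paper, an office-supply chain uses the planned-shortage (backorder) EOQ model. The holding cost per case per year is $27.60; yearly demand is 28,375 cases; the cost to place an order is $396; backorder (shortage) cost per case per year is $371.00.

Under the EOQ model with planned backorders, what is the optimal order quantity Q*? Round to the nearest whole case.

935 cases

Basic EOQ = √(2·28,375·396/27.6) = 902.352
Backorder adjustment √((H+b)/b) = √((27.6+371)/371) = 1.0365
Q* = 902.352 × 1.0365 ≈ 935.31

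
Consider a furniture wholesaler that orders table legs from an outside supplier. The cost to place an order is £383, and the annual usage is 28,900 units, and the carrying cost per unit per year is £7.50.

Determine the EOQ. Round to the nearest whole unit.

EOQ = √(2DS/H) = √(2 × 28,900 × 383 / 7.5)
    = √(2,951,653.33) ≈ 1,718.04

1,718 units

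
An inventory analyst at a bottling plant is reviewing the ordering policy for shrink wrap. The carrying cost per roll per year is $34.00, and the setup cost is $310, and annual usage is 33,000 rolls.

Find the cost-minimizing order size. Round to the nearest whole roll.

2DS/H = 2·33,000·310/34 = 601,764.71
EOQ = √601,764.71 ≈ 775.73

776 rolls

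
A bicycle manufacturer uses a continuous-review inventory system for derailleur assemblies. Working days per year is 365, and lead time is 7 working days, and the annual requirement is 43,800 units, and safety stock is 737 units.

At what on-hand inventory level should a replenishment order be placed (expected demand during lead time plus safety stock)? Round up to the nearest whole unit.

Daily demand d = 43,800 / 365 = 120.000 units/day
Demand during lead time = 120.000 × 7 = 840.00
Reorder point = 840.00 + 737 = 1,577.00 → round up

1,577 units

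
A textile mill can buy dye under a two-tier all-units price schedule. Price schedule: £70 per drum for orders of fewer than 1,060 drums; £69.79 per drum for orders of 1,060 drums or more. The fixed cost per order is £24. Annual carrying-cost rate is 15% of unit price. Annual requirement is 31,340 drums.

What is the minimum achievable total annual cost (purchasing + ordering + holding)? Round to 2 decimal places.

£2,193,476.49

H₁ = 15%×£70 = £10.5000;  H₂ = 15%×£69.79 = £10.4685
EOQ₁ = √(2×31,340×24/10.5000) = 378.51  (< 1,060, feasible at tier 1)
EOQ₂ = √(2×31,340×24/10.4685) = 379.08  (< 1,060 → use Q = 1,060 at tier-2 price)
TC(tier 1 (EOQ₁), Q≈378.5) = £2,197,774.34
TC(tier 2, Q≈1,060.0) = £2,193,476.49
Minimum at tier 2: £2,193,476.49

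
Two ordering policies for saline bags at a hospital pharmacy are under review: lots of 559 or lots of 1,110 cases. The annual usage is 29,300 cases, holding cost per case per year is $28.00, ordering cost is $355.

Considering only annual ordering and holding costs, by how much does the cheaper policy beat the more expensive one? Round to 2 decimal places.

$1,522.61

TC(Q) = (D/Q)S + (Q/2)H
TC(559) = (29,300/559)×355 + (559/2)×28 = $26,433.33
TC(1,110) = (29,300/1,110)×355 + (1,110/2)×28 = $24,910.72
Lots of 1,110 are cheaper by $1,522.61.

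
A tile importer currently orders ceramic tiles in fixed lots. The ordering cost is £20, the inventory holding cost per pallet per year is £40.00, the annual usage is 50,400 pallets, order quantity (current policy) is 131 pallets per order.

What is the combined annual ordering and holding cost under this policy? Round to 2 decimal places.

Ordering: D/Q × S = 50,400/131 × £20 = £7,694.66
Holding:  Q/2 × H = 131/2 × £40 = £2,620.00
Total = £7,694.66 + £2,620.00 = £10,314.66

£10,314.66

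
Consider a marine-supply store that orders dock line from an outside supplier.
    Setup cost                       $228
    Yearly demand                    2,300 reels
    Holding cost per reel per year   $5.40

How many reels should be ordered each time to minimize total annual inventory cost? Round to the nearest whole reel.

Q* = √(2·D·S / H) = √(2·2,300·228 / 5.4) = √194,222.2 ≈ 440.71

441 reels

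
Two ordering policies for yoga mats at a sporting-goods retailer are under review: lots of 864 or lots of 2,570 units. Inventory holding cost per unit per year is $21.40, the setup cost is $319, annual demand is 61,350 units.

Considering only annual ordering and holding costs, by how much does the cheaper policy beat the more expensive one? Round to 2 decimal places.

$3,218.02

Annual cost at Q: ordering D·S/Q plus holding Q·H/2.
TC(864) = (61,350/864)×319 + (864/2)×21.4 = $31,896.02
TC(2,570) = (61,350/2,570)×319 + (2,570/2)×21.4 = $35,114.04
Cheaper: Q = 864.  Difference = $3,218.02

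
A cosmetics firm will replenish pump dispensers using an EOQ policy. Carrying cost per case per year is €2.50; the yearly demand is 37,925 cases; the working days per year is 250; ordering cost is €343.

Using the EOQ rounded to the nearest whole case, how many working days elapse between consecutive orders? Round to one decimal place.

EOQ = √(2DS/H) = √(2 × 37,925 × 343 / 2.5)
    = √(10,406,620.00) ≈ 3,225.93 → Q = 3,226 cases
T = Q/D × 250 days = 3,226/37,925 × 250 = 21.266 days

21.3 days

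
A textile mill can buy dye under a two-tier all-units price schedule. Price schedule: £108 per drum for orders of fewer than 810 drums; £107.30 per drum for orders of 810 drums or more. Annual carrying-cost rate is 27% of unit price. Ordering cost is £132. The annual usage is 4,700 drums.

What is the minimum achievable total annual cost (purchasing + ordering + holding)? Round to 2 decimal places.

H₁ = 27%×£108 = £29.1600;  H₂ = 27%×£107.30 = £28.9710
EOQ₁ = √(2×4,700×132/29.1600) = 206.28  (< 810, feasible at tier 1)
EOQ₂ = √(2×4,700×132/28.9710) = 206.95  (< 810 → use Q = 810 at tier-2 price)
TC(tier 1 (EOQ₁), Q≈206.3) = £513,615.12
TC(tier 2, Q≈810.0) = £516,809.18
Minimum at tier 1 (EOQ₁): £513,615.12

£513,615.12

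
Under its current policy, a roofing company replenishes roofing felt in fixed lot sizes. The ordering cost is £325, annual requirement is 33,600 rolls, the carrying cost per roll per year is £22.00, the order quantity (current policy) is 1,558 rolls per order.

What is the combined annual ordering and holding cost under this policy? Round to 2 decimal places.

£24,146.99

Orders/yr = 33,600/1,558 = 21.566; ordering cost = 21.566 × £325 = £7,008.99
Average inventory = 1,558/2 = 779; holding cost = 779 × £22 = £17,138.00
Total = £7,008.99 + £17,138.00 = £24,146.99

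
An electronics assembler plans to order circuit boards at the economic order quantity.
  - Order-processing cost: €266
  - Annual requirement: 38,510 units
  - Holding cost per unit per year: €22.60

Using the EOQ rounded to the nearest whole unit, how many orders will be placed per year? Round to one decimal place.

2DS/H = 2·38,510·266/22.6 = 906,518.58
EOQ = √906,518.58 ≈ 952.11 → Q = 952
N = D/Q = 38,510/952 ≈ 40.452 orders/yr

40.5 orders per year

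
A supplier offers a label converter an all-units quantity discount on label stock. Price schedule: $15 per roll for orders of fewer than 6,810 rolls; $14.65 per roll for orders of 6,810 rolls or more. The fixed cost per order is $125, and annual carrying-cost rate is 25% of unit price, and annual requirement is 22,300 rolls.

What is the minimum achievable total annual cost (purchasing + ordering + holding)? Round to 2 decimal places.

H₁ = 25%×$15 = $3.7500;  H₂ = 25%×$14.65 = $3.6625
EOQ₁ = √(2×22,300×125/3.7500) = 1,219.29  (< 6,810, feasible at tier 1)
EOQ₂ = √(2×22,300×125/3.6625) = 1,233.77  (< 6,810 → use Q = 6,810 at tier-2 price)
TC(tier 1 (EOQ₁), Q≈1,219.3) = $339,072.34
TC(tier 2, Q≈6,810.0) = $339,575.14
Minimum at tier 1 (EOQ₁): $339,072.34

$339,072.34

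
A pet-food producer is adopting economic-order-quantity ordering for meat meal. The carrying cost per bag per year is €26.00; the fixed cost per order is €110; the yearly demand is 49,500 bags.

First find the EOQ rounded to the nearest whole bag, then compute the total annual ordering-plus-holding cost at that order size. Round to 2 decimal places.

Optimal lot size Q* = (2 × 49,500 × €110 / €26)^½ ≈ 647.18 → Q = 647 bags
Annual ordering cost = (D/Q)·S = (49,500/647) × 110 = €8,415.77
Annual holding cost  = (Q/2)·H = (647/2) × 26 = €8,411.00
Total = €8,415.77 + €8,411.00 = €16,826.77

€16,826.77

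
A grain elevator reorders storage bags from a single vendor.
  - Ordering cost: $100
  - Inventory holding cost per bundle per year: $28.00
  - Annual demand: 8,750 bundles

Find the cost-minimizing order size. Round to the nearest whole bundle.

250 bundles

EOQ = √(2DS/H) = √(2 × 8,750 × 100 / 28)
    = √(62,500.00) ≈ 250.00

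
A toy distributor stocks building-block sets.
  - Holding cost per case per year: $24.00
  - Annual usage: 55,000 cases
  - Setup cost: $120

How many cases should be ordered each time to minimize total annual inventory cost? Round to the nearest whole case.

Optimal lot size Q* = (2 × 55,000 × $120 / $24)^½ ≈ 741.62

742 cases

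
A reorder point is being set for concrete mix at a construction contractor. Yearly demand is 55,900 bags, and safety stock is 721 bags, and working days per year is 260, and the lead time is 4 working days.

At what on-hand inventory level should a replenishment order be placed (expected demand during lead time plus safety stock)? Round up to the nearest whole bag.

Daily demand d = 55,900 / 260 = 215.000 bags/day
Demand during lead time = 215.000 × 4 = 860.00
Reorder point = 860.00 + 721 = 1,581.00 → round up

1,581 bags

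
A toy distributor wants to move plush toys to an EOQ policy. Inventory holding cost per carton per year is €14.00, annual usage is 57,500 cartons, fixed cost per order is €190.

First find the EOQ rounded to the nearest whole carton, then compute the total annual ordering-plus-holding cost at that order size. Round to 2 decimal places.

2DS/H = 2·57,500·190/14 = 1,560,714.29
EOQ = √1,560,714.29 ≈ 1,249.29 → Q = 1,249 cartons
Annual ordering cost = (D/Q)·S = (57,500/1,249) × 190 = €8,747.00
Annual holding cost  = (Q/2)·H = (1,249/2) × 14 = €8,743.00
Total = €8,747.00 + €8,743.00 = €17,490.00

€17,490.00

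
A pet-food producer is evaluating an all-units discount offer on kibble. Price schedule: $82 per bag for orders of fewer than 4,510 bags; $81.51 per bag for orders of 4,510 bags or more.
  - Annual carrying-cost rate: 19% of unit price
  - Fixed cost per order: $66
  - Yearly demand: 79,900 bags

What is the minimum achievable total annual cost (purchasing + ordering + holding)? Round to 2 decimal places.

H₁ = 19%×$82 = $15.5800;  H₂ = 19%×$81.51 = $15.4869
EOQ₁ = √(2×79,900×66/15.5800) = 822.77  (< 4,510, feasible at tier 1)
EOQ₂ = √(2×79,900×66/15.4869) = 825.24  (< 4,510 → use Q = 4,510 at tier-2 price)
TC(tier 1 (EOQ₁), Q≈822.8) = $6,564,618.70
TC(tier 2, Q≈4,510.0) = $6,548,741.23
Minimum at tier 2: $6,548,741.23

$6,548,741.23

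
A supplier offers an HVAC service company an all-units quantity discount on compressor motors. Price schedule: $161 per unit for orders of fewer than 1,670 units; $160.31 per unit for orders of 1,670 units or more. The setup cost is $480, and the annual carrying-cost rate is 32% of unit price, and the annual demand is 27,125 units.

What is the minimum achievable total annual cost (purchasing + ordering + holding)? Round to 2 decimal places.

H₁ = 32%×$161 = $51.5200;  H₂ = 32%×$160.31 = $51.2992
EOQ₁ = √(2×27,125×480/51.5200) = 710.94  (< 1,670, feasible at tier 1)
EOQ₂ = √(2×27,125×480/51.2992) = 712.47  (< 1,670 → use Q = 1,670 at tier-2 price)
TC(tier 1 (EOQ₁), Q≈710.9) = $4,403,752.60
TC(tier 2, Q≈1,670.0) = $4,399,039.99
Minimum at tier 2: $4,399,039.99

$4,399,039.99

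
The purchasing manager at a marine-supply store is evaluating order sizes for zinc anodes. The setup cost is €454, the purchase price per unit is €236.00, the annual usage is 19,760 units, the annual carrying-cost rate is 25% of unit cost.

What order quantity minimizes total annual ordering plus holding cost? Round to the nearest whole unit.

Carrying cost H = €236 × 25% = €59.0000/unit/yr
2DS/H = 2·19,760·454/59 = 304,103.05
EOQ = √304,103.05 ≈ 551.46

551 units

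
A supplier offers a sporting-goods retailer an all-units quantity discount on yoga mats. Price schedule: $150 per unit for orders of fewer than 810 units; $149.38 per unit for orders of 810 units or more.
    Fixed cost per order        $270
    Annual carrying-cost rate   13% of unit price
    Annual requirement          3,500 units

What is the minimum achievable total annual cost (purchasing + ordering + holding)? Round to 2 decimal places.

H₁ = 13%×$150 = $19.5000;  H₂ = 13%×$149.38 = $19.4194
EOQ₁ = √(2×3,500×270/19.5000) = 311.32  (< 810, feasible at tier 1)
EOQ₂ = √(2×3,500×270/19.4194) = 311.97  (< 810 → use Q = 810 at tier-2 price)
TC(tier 1 (EOQ₁), Q≈311.3) = $531,070.83
TC(tier 2, Q≈810.0) = $531,861.52
Minimum at tier 1 (EOQ₁): $531,070.83

$531,070.83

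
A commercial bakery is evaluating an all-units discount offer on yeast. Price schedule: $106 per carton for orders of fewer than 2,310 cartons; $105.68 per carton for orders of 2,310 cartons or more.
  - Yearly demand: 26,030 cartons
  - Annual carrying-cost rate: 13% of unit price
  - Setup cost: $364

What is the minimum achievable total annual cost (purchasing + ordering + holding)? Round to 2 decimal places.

H₁ = 13%×$106 = $13.7800;  H₂ = 13%×$105.68 = $13.7384
EOQ₁ = √(2×26,030×364/13.7800) = 1,172.68  (< 2,310, feasible at tier 1)
EOQ₂ = √(2×26,030×364/13.7384) = 1,174.45  (< 2,310 → use Q = 2,310 at tier-2 price)
TC(tier 1 (EOQ₁), Q≈1,172.7) = $2,775,339.48
TC(tier 2, Q≈2,310.0) = $2,770,819.95
Minimum at tier 2: $2,770,819.95

$2,770,819.95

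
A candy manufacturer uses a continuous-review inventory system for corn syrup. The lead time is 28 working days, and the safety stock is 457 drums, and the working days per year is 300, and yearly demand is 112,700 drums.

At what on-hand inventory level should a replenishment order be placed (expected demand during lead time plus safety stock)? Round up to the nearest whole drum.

10,976 drums

Daily demand d = 112,700 / 300 = 375.667 drums/day
Demand during lead time = 375.667 × 28 = 10,518.67
Reorder point = 10,518.67 + 457 = 10,975.67 → round up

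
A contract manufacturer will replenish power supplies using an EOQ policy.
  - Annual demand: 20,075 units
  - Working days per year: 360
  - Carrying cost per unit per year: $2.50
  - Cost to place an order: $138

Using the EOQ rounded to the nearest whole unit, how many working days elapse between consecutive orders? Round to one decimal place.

26.7 days

Q* = √(2·D·S / H) = √(2·20,075·138 / 2.5) = √2,216,280.0 ≈ 1,488.72 → Q = 1,489 units
Cycle time = (working days × Q)/D = (360 × 1,489) / 20,075 = 26.702 days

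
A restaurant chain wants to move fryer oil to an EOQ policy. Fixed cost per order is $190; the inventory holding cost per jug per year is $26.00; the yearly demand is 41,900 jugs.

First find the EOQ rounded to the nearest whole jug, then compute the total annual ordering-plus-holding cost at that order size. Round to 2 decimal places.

$20,346.31

2DS/H = 2·41,900·190/26 = 612,384.62
EOQ = √612,384.62 ≈ 782.55 → Q = 783 jugs
Ordering: D/Q × S = 41,900/783 × $190 = $10,167.31
Holding:  Q/2 × H = 783/2 × $26 = $10,179.00
Total = $10,167.31 + $10,179.00 = $20,346.31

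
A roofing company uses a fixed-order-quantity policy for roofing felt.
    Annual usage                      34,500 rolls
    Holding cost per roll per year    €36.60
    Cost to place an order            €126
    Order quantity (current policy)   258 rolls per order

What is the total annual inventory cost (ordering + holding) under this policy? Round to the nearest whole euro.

€21,570

Orders/yr = 34,500/258 = 133.721; ordering cost = 133.721 × €126 = €16,848.84
Average inventory = 258/2 = 129; holding cost = 129 × €36.6 = €4,721.40
Total = €16,848.84 + €4,721.40 = €21,570.24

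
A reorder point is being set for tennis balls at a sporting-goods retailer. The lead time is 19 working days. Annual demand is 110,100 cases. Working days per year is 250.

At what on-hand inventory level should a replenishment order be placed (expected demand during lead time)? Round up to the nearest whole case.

8,368 cases

Daily demand d = 110,100 / 250 = 440.400 cases/day
Demand during lead time = 440.400 × 19 = 8,367.60
Reorder point = 8,367.60 → round up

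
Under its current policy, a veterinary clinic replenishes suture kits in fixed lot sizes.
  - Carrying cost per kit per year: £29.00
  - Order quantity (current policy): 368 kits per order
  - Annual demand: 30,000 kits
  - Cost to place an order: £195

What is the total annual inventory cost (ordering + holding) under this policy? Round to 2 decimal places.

£21,232.74

Ordering: D/Q × S = 30,000/368 × £195 = £15,896.74
Holding:  Q/2 × H = 368/2 × £29 = £5,336.00
Total = £15,896.74 + £5,336.00 = £21,232.74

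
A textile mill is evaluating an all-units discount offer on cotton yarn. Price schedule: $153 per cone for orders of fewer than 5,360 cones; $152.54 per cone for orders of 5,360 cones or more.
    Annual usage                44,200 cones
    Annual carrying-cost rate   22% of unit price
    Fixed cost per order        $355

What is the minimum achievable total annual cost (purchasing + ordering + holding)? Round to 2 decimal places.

H₁ = 22%×$153 = $33.6600;  H₂ = 22%×$152.54 = $33.5588
EOQ₁ = √(2×44,200×355/33.6600) = 965.57  (< 5,360, feasible at tier 1)
EOQ₂ = √(2×44,200×355/33.5588) = 967.02  (< 5,360 → use Q = 5,360 at tier-2 price)
TC(tier 1 (EOQ₁), Q≈965.6) = $6,795,101.05
TC(tier 2, Q≈5,360.0) = $6,835,133.01
Minimum at tier 1 (EOQ₁): $6,795,101.05

$6,795,101.05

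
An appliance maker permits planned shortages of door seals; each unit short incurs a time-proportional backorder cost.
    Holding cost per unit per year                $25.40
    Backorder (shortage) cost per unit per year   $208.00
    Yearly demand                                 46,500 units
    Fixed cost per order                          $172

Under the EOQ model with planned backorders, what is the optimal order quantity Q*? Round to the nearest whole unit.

Basic EOQ = √(2·46,500·172/25.4) = 793.577
Backorder adjustment √((H+b)/b) = √((25.4+208)/208) = 1.0593
Q* = 793.577 × 1.0593 ≈ 840.64

841 units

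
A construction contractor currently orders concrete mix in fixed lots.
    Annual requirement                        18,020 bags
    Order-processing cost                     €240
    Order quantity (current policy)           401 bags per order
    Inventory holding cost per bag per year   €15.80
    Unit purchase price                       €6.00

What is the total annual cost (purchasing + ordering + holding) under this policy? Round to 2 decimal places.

€122,072.94

Ordering: D/Q × S = 18,020/401 × €240 = €10,785.04
Holding:  Q/2 × H = 401/2 × €15.8 = €3,167.90
Purchase cost = D·C = 18,020 × 6 = €108,120.00
Total = €10,785.04 + €3,167.90 + €108,120.00 = €122,072.94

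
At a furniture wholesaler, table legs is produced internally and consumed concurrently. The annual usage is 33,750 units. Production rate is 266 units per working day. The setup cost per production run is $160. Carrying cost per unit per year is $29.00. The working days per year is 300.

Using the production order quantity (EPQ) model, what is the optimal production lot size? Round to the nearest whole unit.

803 units

d = 33,750/300 = 112.5000 units/day;  effective holding cost H(1 − d/p) = 29·(1 − 112.5000/266) = 16.73496
Q* = √(2DS / H_eff) = √(2·33,750·160 / 16.73496) ≈ 803.34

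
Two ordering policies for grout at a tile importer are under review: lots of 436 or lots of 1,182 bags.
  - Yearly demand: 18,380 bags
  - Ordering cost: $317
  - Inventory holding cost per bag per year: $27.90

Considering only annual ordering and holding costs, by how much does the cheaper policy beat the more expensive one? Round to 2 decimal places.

For each Q, cost = (D/Q)·S + (Q/2)·H.
TC(436) = (18,380/436)×317 + (436/2)×27.9 = $19,445.64
TC(1,182) = (18,380/1,182)×317 + (1,182/2)×27.9 = $21,418.22
|ΔTC| = |$19,445.64 − $21,418.22| = $1,972.58

$1,972.58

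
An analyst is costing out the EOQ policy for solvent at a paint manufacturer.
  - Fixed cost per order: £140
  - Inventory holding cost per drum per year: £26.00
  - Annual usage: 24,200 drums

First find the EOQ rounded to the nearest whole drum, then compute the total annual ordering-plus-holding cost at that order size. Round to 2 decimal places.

£13,273.14

Q* = √(2·D·S / H) = √(2·24,200·140 / 26) = √260,615.4 ≈ 510.51 → Q = 511 drums
Ordering: D/Q × S = 24,200/511 × £140 = £6,630.14
Holding:  Q/2 × H = 511/2 × £26 = £6,643.00
Total = £6,630.14 + £6,643.00 = £13,273.14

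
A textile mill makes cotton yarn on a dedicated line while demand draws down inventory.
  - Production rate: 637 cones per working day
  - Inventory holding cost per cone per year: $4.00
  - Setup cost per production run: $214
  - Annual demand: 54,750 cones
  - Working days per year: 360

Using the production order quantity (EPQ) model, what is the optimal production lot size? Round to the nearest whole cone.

2,774 cones

Daily demand d = 54,750/360 = 152.083; p = 637; 1 − d/p = 0.76125
EPQ = √(2DS / (H(1 − d/p)))
    = √(2 × 54,750 × 214 / (4 × 0.76125)) ≈ 2,774.09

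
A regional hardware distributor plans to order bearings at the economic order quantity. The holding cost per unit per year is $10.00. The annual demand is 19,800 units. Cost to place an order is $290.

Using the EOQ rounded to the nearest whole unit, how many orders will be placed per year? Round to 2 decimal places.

Optimal lot size Q* = (2 × 19,800 × $290 / $10)^½ ≈ 1,071.63 → Q = 1,072
N = D/Q = 19,800/1,072 ≈ 18.470 orders/yr

18.47 orders per year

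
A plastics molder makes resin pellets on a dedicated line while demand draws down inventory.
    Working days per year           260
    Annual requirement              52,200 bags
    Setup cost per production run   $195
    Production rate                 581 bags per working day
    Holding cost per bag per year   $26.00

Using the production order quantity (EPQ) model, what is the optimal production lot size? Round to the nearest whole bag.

d = 52,200/260 = 200.7692 bags/day;  effective holding cost H(1 − d/p) = 26·(1 − 200.7692/581) = 17.01549
Q* = √(2DS / H_eff) = √(2·52,200·195 / 17.01549) ≈ 1,093.82

1,094 bags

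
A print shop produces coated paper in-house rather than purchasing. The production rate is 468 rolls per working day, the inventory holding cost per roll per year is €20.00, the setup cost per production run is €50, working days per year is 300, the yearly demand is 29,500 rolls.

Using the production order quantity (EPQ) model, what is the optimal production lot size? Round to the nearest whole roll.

432 rolls

Daily demand d = 29,500/300 = 98.333; p = 468; 1 − d/p = 0.78989
EPQ = √(2DS / (H(1 − d/p)))
    = √(2 × 29,500 × 50 / (20 × 0.78989)) ≈ 432.13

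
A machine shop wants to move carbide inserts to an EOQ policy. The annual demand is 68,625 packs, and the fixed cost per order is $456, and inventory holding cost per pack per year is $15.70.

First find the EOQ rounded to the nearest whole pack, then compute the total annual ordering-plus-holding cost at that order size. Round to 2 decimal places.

$31,346.46

Optimal lot size Q* = (2 × 68,625 × $456 / $15.7)^½ ≈ 1,996.59 → Q = 1,997 packs
Annual ordering cost = (D/Q)·S = (68,625/1,997) × 456 = $15,670.01
Annual holding cost  = (Q/2)·H = (1,997/2) × 15.7 = $15,676.45
Total = $15,670.01 + $15,676.45 = $31,346.46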